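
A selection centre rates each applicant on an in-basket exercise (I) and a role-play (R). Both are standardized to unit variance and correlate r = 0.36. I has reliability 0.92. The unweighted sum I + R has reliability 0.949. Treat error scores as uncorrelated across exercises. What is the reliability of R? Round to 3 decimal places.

0.941

Var(I+R) = 2 + 2·0.36 = 2.720.
True-score variance = ρ_I + ρ_R + 2·0.36, so 0.949 = (0.92 + ρ_R + 0.72) / 2.720.
ρ_R = 0.949·2.720 − 0.92 − 0.72 = 0.941.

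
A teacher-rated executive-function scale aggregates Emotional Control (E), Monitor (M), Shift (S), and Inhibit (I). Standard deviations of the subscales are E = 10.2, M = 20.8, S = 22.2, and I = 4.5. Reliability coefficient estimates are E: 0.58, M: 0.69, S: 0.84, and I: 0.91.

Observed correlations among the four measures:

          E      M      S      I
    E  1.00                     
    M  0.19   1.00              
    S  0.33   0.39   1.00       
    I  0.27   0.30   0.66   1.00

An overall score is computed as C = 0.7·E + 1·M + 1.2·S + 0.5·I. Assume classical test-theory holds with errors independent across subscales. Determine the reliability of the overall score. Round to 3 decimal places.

0.860

Var(C) = 0.7²·10.2² + 20.8² + 1.2²·22.2² + 0.5²·4.5² + 2·[0.7·10.2·20.8·0.19 + 0.84·10.2·22.2·0.33 + 0.35·10.2·4.5·0.27 + 1.2·20.8·22.2·0.39 + 0.5·20.8·4.5·0.30 + 0.6·22.2·4.5·0.66] = 1198.37 + 730.056 = 1928.43.
Because errors are independent across components, Cov(Tᵢ,Tⱼ) = Cov(Xᵢ,Xⱼ); the off-diagonal part of the true-score variance is the same as above.
True-score variance = [0.7²·10.2²·0.58 + 20.8²·0.69 + 1.2²·22.2²·0.84 + 0.5²·4.5²·0.91] + 730.056 = 928.836 + 730.056 = 1658.89.
Reliability = 1658.89 / 1928.43 = 0.860.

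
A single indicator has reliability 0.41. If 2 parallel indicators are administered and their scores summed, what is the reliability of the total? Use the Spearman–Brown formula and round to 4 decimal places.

ρ_k = kρ / (1 + (k−1)ρ) = 2·0.41 / (1 + 1·0.41) = 0.820 / 1.410 = 0.5816.

0.5816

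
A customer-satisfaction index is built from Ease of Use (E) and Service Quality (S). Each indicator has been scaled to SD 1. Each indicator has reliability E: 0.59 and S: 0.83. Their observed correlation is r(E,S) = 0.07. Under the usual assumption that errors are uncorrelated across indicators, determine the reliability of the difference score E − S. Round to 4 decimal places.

Var(E−S) = 1 + 1 − 2·0.07 = 2 − 0.14 = 1.86.
Under uncorrelated errors the observed covariances equal the true-score covariances, so only the own-variance terms attenuate.
True-score variance = [0.59 + 0.83] − 0.14 = 1.42 − 0.14 = 1.28.
Reliability = 1.28 / 1.86 = 0.6882.

0.6882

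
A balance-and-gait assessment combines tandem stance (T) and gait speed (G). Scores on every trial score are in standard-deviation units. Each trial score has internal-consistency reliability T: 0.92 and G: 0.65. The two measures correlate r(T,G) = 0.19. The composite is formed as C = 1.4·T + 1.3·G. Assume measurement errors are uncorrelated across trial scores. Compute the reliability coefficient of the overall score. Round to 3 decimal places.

0.828

Var(C) = 1.4² + 1.3² + 2·[1.82·0.19] = 3.65 + 0.6916 = 4.3416.
Because errors are independent across components, Cov(Tᵢ,Tⱼ) = Cov(Xᵢ,Xⱼ); the off-diagonal part of the true-score variance is the same as above.
True-score variance = [1.4²·0.92 + 1.3²·0.65] + 0.6916 = 2.9017 + 0.6916 = 3.5933.
Reliability = 3.5933 / 4.3416 = 0.828.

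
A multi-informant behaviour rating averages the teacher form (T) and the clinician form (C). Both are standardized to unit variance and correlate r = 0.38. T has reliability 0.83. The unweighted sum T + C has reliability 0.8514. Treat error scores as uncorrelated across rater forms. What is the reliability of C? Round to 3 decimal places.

Var(T+C) = 2 + 2·0.38 = 2.760.
True-score variance = ρ_T + ρ_C + 2·0.38, so 0.8514 = (0.83 + ρ_C + 0.76) / 2.760.
ρ_C = 0.8514·2.760 − 0.83 − 0.76 = 0.760.

0.760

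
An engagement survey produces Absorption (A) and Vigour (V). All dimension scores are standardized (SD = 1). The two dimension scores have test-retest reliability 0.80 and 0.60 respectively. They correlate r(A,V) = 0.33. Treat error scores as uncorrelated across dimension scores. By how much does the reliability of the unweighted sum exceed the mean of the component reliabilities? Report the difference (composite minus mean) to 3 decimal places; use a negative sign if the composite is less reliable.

Var(sum) = 2 + 0.66 = 2.66; true-score variance = 1.4 + 0.66 = 2.06; composite reliability = 0.7744.
Mean component reliability = 0.7000.
Difference = 0.7744 − 0.7000 = 0.074.

0.074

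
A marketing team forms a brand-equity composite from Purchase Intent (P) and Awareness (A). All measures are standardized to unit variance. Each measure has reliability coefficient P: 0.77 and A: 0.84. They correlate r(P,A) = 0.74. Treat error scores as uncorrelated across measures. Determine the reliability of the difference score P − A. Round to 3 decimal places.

Var(P−A) = 1 + 1 − 2·0.74 = 2 − 1.48 = 0.52.
Because errors are independent across components, Cov(Tᵢ,Tⱼ) = Cov(Xᵢ,Xⱼ); the off-diagonal part of the true-score variance is the same as above.
True-score variance = [0.77 + 0.84] − 1.48 = 1.61 − 1.48 = 0.13.
Reliability = 0.13 / 0.52 = 0.250.

0.250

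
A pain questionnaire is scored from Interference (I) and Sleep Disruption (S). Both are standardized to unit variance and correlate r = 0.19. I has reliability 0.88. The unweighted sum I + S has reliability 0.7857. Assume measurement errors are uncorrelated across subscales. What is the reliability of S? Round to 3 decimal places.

0.610

Var(I+S) = 2 + 2·0.19 = 2.380.
True-score variance = ρ_I + ρ_S + 2·0.19, so 0.7857 = (0.88 + ρ_S + 0.38) / 2.380.
ρ_S = 0.7857·2.380 − 0.88 − 0.38 = 0.610.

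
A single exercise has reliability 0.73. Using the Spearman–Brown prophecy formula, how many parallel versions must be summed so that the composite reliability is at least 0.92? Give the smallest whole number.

k ≥ ρ*(1−ρ₁)/(ρ₁(1−ρ*)) = 0.92·0.27 / (0.73·0.08) = 4.253.
Smallest integer k = 5.

5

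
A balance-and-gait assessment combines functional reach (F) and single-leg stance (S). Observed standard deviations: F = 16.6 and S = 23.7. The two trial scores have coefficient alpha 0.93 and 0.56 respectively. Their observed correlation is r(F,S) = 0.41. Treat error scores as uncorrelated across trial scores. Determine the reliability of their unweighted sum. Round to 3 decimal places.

Var(F+S) = 16.6² + 23.7² + 2·[16.6·23.7·0.41] = 837.25 + 322.604 = 1159.85.
Under uncorrelated errors the observed covariances equal the true-score covariances, so only the own-variance terms attenuate.
True-score variance = [16.6²·0.93 + 23.7²·0.56] + 322.604 = 570.817 + 322.604 = 893.422.
Reliability = 893.422 / 1159.85 = 0.770.

0.770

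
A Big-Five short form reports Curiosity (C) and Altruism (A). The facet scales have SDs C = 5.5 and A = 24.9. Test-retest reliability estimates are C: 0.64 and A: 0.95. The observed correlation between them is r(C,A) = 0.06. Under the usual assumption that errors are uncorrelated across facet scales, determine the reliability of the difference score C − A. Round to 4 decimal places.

Var(C−A) = 5.5² + 24.9² − 2·5.5·24.9·0.06 = 650.26 − 16.434 = 633.826.
Under uncorrelated errors the observed covariances equal the true-score covariances, so only the own-variance terms attenuate.
True-score variance = [5.5²·0.64 + 24.9²·0.95] − 16.434 = 608.369 − 16.434 = 591.935.
Reliability = 591.935 / 633.826 = 0.9339.

0.9339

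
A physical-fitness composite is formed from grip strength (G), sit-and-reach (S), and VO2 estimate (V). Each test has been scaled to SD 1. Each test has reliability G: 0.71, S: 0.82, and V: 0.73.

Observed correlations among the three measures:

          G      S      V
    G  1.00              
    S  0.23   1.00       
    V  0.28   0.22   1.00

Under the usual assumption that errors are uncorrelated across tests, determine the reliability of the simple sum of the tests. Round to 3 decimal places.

0.834

Var(G+S+V) = 3 + 2·[0.23 + 0.28 + 0.22] = 3 + 1.46 = 4.46.
Under uncorrelated errors the observed covariances equal the true-score covariances, so only the own-variance terms attenuate.
True-score variance = [0.71 + 0.82 + 0.73] + 1.46 = 2.26 + 1.46 = 3.72.
Reliability = 3.72 / 4.46 = 0.834.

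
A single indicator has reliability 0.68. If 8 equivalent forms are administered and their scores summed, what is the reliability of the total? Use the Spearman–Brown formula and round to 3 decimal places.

0.944

ρ_k = kρ / (1 + (k−1)ρ) = 8·0.68 / (1 + 7·0.68) = 5.440 / 5.760 = 0.944.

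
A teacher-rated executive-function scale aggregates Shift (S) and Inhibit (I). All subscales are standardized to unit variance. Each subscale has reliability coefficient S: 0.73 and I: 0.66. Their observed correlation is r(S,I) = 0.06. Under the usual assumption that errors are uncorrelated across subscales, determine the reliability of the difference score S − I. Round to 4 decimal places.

Var(S−I) = 1 + 1 − 2·0.06 = 2 − 0.12 = 1.88.
Because errors are independent across components, Cov(Tᵢ,Tⱼ) = Cov(Xᵢ,Xⱼ); the off-diagonal part of the true-score variance is the same as above.
True-score variance = [0.73 + 0.66] − 0.12 = 1.39 − 0.12 = 1.27.
Reliability = 1.27 / 1.88 = 0.6755.

0.6755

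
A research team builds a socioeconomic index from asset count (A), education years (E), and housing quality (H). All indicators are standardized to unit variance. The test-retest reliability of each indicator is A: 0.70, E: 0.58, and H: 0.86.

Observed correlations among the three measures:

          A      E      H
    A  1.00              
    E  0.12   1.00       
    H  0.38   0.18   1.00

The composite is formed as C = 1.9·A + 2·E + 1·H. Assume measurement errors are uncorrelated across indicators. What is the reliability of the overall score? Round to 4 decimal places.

0.7516

Var(C) = 1.9² + 2² + 1 + 2·[3.8·0.12 + 1.9·0.38 + 2·0.18] = 8.61 + 3.076 = 11.686.
With uncorrelated errors the cross-covariances are all true-score covariance, so they carry over unchanged; only the diagonal terms shrink to ρᵢσᵢ².
True-score variance = [1.9²·0.70 + 2²·0.58 + 0.86] + 3.076 = 5.707 + 3.076 = 8.783.
Reliability = 8.783 / 11.686 = 0.7516.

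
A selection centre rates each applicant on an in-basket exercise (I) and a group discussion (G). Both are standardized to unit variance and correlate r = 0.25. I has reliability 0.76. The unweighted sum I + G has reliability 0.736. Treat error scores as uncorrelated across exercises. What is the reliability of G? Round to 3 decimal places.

0.580

Var(I+G) = 2 + 2·0.25 = 2.500.
True-score variance = ρ_I + ρ_G + 2·0.25, so 0.736 = (0.76 + ρ_G + 0.50) / 2.500.
ρ_G = 0.736·2.500 − 0.76 − 0.50 = 0.580.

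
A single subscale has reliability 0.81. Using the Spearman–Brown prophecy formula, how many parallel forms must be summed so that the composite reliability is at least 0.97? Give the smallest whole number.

k ≥ ρ*(1−ρ₁)/(ρ₁(1−ρ*)) = 0.97·0.19 / (0.81·0.03) = 7.584.
Smallest integer k = 8.

8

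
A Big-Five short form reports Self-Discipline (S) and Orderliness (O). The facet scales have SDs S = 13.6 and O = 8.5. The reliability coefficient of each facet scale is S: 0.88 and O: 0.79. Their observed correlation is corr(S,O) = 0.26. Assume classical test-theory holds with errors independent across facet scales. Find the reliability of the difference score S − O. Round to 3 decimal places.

Var(S−O) = 13.6² + 8.5² − 2·13.6·8.5·0.26 = 257.21 − 60.112 = 197.098.
Under uncorrelated errors the observed covariances equal the true-score covariances, so only the own-variance terms attenuate.
True-score variance = [13.6²·0.88 + 8.5²·0.79] − 60.112 = 219.842 − 60.112 = 159.73.
Reliability = 159.73 / 197.098 = 0.810.

0.810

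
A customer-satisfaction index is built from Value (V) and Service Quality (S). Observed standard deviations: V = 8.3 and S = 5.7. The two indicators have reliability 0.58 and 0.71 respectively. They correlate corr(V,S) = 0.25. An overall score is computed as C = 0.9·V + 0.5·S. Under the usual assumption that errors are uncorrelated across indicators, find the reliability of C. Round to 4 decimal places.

Var(C) = 0.9²·8.3² + 0.5²·5.7² + 2·[0.45·8.3·5.7·0.25] = 63.9234 + 10.6448 = 74.5682.
With uncorrelated errors the cross-covariances are all true-score covariance, so they carry over unchanged; only the diagonal terms shrink to ρᵢσᵢ².
True-score variance = [0.9²·8.3²·0.58 + 0.5²·5.7²·0.71] + 10.6448 = 38.1315 + 10.6448 = 48.7762.
Reliability = 48.7762 / 74.5682 = 0.6541.

0.6541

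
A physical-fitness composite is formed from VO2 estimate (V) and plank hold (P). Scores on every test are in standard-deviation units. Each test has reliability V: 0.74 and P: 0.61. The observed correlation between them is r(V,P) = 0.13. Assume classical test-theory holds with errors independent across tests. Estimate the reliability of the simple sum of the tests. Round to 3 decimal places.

0.712

Var(V+P) = 2 + 2·[0.13] = 2 + 0.26 = 2.26.
Under uncorrelated errors the observed covariances equal the true-score covariances, so only the own-variance terms attenuate.
True-score variance = [0.74 + 0.61] + 0.26 = 1.35 + 0.26 = 1.61.
Reliability = 1.61 / 2.26 = 0.712.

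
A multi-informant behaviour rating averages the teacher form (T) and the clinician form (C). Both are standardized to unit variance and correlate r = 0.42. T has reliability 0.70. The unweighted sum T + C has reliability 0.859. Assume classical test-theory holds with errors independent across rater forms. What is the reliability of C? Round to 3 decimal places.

0.900

Var(T+C) = 2 + 2·0.42 = 2.840.
True-score variance = ρ_T + ρ_C + 2·0.42, so 0.859 = (0.70 + ρ_C + 0.84) / 2.840.
ρ_C = 0.859·2.840 − 0.70 − 0.84 = 0.900.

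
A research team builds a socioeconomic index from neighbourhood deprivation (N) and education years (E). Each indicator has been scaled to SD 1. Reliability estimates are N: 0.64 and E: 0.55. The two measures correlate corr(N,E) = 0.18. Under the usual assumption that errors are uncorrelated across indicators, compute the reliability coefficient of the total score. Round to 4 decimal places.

0.6568

Var(N+E) = 2 + 2·[0.18] = 2 + 0.36 = 2.36.
Because errors are independent across components, Cov(Tᵢ,Tⱼ) = Cov(Xᵢ,Xⱼ); the off-diagonal part of the true-score variance is the same as above.
True-score variance = [0.64 + 0.55] + 0.36 = 1.19 + 0.36 = 1.55.
Reliability = 1.55 / 2.36 = 0.6568.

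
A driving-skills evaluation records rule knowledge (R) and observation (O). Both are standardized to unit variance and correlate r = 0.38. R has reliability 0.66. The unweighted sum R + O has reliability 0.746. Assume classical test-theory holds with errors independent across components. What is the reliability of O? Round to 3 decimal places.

0.639

Var(R+O) = 2 + 2·0.38 = 2.760.
True-score variance = ρ_R + ρ_O + 2·0.38, so 0.746 = (0.66 + ρ_O + 0.76) / 2.760.
ρ_O = 0.746·2.760 − 0.66 − 0.76 = 0.639.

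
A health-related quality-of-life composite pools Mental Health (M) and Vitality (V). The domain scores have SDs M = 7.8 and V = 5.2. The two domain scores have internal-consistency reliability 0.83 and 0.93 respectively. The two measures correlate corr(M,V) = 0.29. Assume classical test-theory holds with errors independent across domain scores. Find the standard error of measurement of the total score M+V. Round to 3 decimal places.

Var(total) = 87.88 + 23.5248 = 111.405.
True-score variance = 75.6444 + 23.5248 = 99.1692, so reliability = 0.8902.
Error variance = 111.405 − 99.1692 = 12.2356; SEM = √12.2356 = 3.498.

3.498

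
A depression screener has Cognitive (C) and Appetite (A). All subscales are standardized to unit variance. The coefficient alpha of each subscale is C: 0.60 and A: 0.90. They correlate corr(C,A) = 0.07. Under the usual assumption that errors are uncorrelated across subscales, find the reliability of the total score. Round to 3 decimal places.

0.766

Var(C+A) = 2 + 2·[0.07] = 2 + 0.14 = 2.14.
With uncorrelated errors the cross-covariances are all true-score covariance, so they carry over unchanged; only the diagonal terms shrink to ρᵢσᵢ².
True-score variance = [0.60 + 0.90] + 0.14 = 1.5 + 0.14 = 1.64.
Reliability = 1.64 / 2.14 = 0.766.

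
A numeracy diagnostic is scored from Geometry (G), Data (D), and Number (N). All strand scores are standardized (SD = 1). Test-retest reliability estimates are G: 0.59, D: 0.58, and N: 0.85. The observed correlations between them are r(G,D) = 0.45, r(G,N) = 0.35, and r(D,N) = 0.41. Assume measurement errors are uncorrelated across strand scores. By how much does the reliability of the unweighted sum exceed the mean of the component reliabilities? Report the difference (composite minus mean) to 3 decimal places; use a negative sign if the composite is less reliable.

0.146

Var(sum) = 3 + 2.42 = 5.42; true-score variance = 2.02 + 2.42 = 4.44; composite reliability = 0.8192.
Mean component reliability = 0.6733.
Difference = 0.8192 − 0.6733 = 0.146.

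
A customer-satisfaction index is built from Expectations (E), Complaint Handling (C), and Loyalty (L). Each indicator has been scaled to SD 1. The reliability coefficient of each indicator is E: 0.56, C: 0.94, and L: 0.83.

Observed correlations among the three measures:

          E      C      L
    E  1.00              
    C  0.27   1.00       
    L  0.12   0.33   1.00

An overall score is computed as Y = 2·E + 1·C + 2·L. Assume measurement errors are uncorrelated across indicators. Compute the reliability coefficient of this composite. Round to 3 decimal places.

Var(Y) = 2² + 1 + 2² + 2·[2·0.27 + 4·0.12 + 2·0.33] = 9 + 3.36 = 12.36.
Because errors are independent across components, Cov(Tᵢ,Tⱼ) = Cov(Xᵢ,Xⱼ); the off-diagonal part of the true-score variance is the same as above.
True-score variance = [2²·0.56 + 0.94 + 2²·0.83] + 3.36 = 6.5 + 3.36 = 9.86.
Reliability = 9.86 / 12.36 = 0.798.

0.798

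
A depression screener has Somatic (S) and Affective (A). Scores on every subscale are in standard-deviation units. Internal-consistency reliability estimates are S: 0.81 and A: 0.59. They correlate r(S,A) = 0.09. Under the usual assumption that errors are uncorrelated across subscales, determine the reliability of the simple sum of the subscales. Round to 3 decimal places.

Var(S+A) = 2 + 2·[0.09] = 2 + 0.18 = 2.18.
Under uncorrelated errors the observed covariances equal the true-score covariances, so only the own-variance terms attenuate.
True-score variance = [0.81 + 0.59] + 0.18 = 1.4 + 0.18 = 1.58.
Reliability = 1.58 / 2.18 = 0.725.

0.725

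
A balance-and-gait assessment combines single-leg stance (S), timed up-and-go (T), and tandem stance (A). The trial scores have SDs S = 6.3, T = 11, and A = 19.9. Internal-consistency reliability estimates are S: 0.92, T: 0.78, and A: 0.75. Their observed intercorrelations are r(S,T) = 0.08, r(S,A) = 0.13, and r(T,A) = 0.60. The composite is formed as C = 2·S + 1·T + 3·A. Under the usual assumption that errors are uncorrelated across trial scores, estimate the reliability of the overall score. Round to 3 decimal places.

0.808

Var(C) = 2²·6.3² + 11² + 3²·19.9² + 2·[2·6.3·11·0.08 + 6·6.3·19.9·0.13 + 3·11·19.9·0.60] = 3843.85 + 1005.79 = 4849.64.
Under uncorrelated errors the observed covariances equal the true-score covariances, so only the own-variance terms attenuate.
True-score variance = [2²·6.3²·0.92 + 11²·0.78 + 3²·19.9²·0.75] + 1005.79 = 2913.51 + 1005.79 = 3919.3.
Reliability = 3919.3 / 4849.64 = 0.808.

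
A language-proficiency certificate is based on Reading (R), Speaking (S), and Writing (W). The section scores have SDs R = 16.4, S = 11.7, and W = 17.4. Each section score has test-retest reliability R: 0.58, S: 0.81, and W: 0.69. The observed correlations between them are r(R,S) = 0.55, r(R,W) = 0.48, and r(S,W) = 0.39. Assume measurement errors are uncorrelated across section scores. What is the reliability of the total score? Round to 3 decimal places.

0.828

Var(R+S+W) = 16.4² + 11.7² + 17.4² + 2·[16.4·11.7·0.55 + 16.4·17.4·0.48 + 11.7·17.4·0.39] = 708.61 + 643.806 = 1352.42.
Under uncorrelated errors the observed covariances equal the true-score covariances, so only the own-variance terms attenuate.
True-score variance = [16.4²·0.58 + 11.7²·0.81 + 17.4²·0.69] + 643.806 = 475.782 + 643.806 = 1119.59.
Reliability = 1119.59 / 1352.42 = 0.828.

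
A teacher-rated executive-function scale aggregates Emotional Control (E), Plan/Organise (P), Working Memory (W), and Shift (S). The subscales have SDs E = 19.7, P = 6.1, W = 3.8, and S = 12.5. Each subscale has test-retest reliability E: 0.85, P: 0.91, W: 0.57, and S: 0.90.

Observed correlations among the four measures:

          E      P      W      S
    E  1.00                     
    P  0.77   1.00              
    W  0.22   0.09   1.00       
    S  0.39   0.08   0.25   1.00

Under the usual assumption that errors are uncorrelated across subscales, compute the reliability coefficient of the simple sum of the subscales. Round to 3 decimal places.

Var(E+P+W+S) = 19.7² + 6.1² + 3.8² + 12.5² + 2·[19.7·6.1·0.77 + 19.7·3.8·0.22 + 19.7·12.5·0.39 + 6.1·3.8·0.09 + 6.1·12.5·0.08 + 3.8·12.5·0.25] = 595.99 + 450.198 = 1046.19.
Because errors are independent across components, Cov(Tᵢ,Tⱼ) = Cov(Xᵢ,Xⱼ); the off-diagonal part of the true-score variance is the same as above.
True-score variance = [19.7²·0.85 + 6.1²·0.91 + 3.8²·0.57 + 12.5²·0.90] + 450.198 = 512.593 + 450.198 = 962.791.
Reliability = 962.791 / 1046.19 = 0.920.

0.920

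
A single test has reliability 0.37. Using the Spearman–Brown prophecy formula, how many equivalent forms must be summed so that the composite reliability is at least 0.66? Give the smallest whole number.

4

k ≥ ρ*(1−ρ₁)/(ρ₁(1−ρ*)) = 0.66·0.63 / (0.37·0.34) = 3.305.
Smallest integer k = 4.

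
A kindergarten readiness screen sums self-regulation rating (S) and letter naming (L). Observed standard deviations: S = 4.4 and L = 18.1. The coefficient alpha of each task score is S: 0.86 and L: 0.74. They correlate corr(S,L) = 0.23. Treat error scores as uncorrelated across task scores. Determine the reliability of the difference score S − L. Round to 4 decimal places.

Var(S−L) = 4.4² + 18.1² − 2·4.4·18.1·0.23 = 346.97 − 36.6344 = 310.336.
Under uncorrelated errors the observed covariances equal the true-score covariances, so only the own-variance terms attenuate.
True-score variance = [4.4²·0.86 + 18.1²·0.74] − 36.6344 = 259.081 − 36.6344 = 222.447.
Reliability = 222.447 / 310.336 = 0.7168.

0.7168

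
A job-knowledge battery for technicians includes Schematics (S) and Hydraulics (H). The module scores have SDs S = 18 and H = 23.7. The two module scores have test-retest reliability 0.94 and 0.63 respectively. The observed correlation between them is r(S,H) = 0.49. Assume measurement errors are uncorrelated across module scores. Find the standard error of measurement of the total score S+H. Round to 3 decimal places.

15.075

Var(total) = 885.69 + 418.068 = 1303.76.
True-score variance = 658.425 + 418.068 = 1076.49, so reliability = 0.8257.
Error variance = 1303.76 − 1076.49 = 227.265; SEM = √227.265 = 15.075.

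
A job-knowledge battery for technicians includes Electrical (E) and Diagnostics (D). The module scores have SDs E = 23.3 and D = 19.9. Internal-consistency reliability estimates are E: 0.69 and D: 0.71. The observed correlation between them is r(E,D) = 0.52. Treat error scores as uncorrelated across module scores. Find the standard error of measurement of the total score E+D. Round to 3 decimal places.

16.827

Var(total) = 938.9 + 482.217 = 1421.12.
True-score variance = 655.761 + 482.217 = 1137.98, so reliability = 0.8008.
Error variance = 1421.12 − 1137.98 = 283.139; SEM = √283.139 = 16.827.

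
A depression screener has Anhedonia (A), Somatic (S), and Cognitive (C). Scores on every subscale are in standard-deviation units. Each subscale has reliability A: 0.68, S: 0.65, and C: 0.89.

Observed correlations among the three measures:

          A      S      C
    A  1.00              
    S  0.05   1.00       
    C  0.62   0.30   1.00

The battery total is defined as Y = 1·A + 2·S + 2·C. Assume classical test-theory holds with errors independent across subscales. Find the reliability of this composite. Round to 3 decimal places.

Var(Y) = 1 + 2² + 2² + 2·[2·0.05 + 2·0.62 + 4·0.30] = 9 + 5.08 = 14.08.
Under uncorrelated errors the observed covariances equal the true-score covariances, so only the own-variance terms attenuate.
True-score variance = [0.68 + 2²·0.65 + 2²·0.89] + 5.08 = 6.84 + 5.08 = 11.92.
Reliability = 11.92 / 14.08 = 0.847.

0.847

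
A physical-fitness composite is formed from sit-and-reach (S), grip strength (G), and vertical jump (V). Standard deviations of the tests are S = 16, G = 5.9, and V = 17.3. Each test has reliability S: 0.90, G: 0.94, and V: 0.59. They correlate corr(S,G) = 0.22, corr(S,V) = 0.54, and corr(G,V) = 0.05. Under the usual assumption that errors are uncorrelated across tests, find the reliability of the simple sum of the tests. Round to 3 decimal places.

Var(S+G+V) = 16² + 5.9² + 17.3² + 2·[16·5.9·0.22 + 16·17.3·0.54 + 5.9·17.3·0.05] = 590.1 + 350.687 = 940.787.
Because errors are independent across components, Cov(Tᵢ,Tⱼ) = Cov(Xᵢ,Xⱼ); the off-diagonal part of the true-score variance is the same as above.
True-score variance = [16²·0.90 + 5.9²·0.94 + 17.3²·0.59] + 350.687 = 439.702 + 350.687 = 790.389.
Reliability = 790.389 / 940.787 = 0.840.

0.840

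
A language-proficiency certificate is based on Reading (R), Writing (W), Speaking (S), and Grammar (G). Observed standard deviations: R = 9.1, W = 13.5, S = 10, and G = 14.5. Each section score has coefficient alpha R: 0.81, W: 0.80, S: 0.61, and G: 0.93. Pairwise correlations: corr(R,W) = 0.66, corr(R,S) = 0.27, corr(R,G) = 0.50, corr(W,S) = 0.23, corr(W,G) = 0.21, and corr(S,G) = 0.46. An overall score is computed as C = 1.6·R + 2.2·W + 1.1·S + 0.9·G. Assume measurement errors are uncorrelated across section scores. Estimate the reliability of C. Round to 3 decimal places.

Var(C) = 1.6²·9.1² + 2.2²·13.5² + 1.1²·10² + 0.9²·14.5² + 2·[3.52·9.1·13.5·0.66 + 1.76·9.1·10·0.27 + 1.44·9.1·14.5·0.50 + 2.42·13.5·10·0.23 + 1.98·13.5·14.5·0.21 + 0.99·10·14.5·0.46] = 1385.39 + 1292.44 = 2677.82.
Because errors are independent across components, Cov(Tᵢ,Tⱼ) = Cov(Xᵢ,Xⱼ); the off-diagonal part of the true-score variance is the same as above.
True-score variance = [1.6²·9.1²·0.81 + 2.2²·13.5²·0.80 + 1.1²·10²·0.61 + 0.9²·14.5²·0.93] + 1292.44 = 1109.58 + 1292.44 = 2402.02.
Reliability = 2402.02 / 2677.82 = 0.897.

0.897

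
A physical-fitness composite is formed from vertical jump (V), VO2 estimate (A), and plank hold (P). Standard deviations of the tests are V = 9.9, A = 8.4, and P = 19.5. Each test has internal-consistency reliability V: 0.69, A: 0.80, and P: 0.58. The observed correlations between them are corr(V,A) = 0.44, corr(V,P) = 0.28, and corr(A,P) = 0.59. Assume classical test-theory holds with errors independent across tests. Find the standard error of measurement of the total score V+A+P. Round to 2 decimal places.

Var(total) = 548.82 + 374.573 = 923.393.
True-score variance = 344.62 + 374.573 = 719.193, so reliability = 0.7789.
Error variance = 923.393 − 719.193 = 204.2; SEM = √204.2 = 14.29.

14.29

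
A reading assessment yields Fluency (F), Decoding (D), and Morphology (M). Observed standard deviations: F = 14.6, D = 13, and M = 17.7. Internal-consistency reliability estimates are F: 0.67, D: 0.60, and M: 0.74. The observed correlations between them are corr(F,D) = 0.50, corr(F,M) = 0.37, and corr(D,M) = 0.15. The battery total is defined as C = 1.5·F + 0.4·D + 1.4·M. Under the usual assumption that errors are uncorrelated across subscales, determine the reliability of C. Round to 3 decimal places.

0.804

Var(C) = 1.5²·14.6² + 0.4²·13² + 1.4²·17.7² + 2·[0.6·14.6·13·0.50 + 2.1·14.6·17.7·0.37 + 0.56·13·17.7·0.15] = 1120.7 + 554.121 = 1674.82.
With uncorrelated errors the cross-covariances are all true-score covariance, so they carry over unchanged; only the diagonal terms shrink to ρᵢσᵢ².
True-score variance = [1.5²·14.6²·0.67 + 0.4²·13²·0.60 + 1.4²·17.7²·0.74] + 554.121 = 791.959 + 554.121 = 1346.08.
Reliability = 1346.08 / 1674.82 = 0.804.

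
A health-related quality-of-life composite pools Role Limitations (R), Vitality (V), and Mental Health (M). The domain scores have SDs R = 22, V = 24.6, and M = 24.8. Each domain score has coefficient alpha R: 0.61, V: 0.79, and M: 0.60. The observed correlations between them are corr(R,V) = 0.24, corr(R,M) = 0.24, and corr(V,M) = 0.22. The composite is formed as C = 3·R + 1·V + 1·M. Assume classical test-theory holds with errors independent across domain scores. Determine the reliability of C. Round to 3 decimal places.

0.720

Var(C) = 3²·22² + 24.6² + 24.8² + 2·[3·22·24.6·0.24 + 3·22·24.8·0.24 + 24.6·24.8·0.22] = 5576.2 + 1833.43 = 7409.63.
With uncorrelated errors the cross-covariances are all true-score covariance, so they carry over unchanged; only the diagonal terms shrink to ρᵢσᵢ².
True-score variance = [3²·22²·0.61 + 24.6²·0.79 + 24.8²·0.60] + 1833.43 = 3504.26 + 1833.43 = 5337.69.
Reliability = 5337.69 / 7409.63 = 0.720.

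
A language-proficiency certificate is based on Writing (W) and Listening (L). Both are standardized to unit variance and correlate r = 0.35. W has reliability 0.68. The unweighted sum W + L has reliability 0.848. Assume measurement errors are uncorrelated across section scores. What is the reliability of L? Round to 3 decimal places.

0.910

Var(W+L) = 2 + 2·0.35 = 2.700.
True-score variance = ρ_W + ρ_L + 2·0.35, so 0.848 = (0.68 + ρ_L + 0.70) / 2.700.
ρ_L = 0.848·2.700 − 0.68 − 0.70 = 0.910.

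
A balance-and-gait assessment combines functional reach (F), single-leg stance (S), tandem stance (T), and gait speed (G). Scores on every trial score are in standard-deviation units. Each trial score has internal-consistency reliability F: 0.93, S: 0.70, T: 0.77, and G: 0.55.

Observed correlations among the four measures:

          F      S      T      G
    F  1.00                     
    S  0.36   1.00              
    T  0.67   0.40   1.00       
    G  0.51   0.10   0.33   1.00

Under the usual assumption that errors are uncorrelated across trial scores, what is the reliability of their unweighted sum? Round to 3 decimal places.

0.880

Var(F+S+T+G) = 4 + 2·[0.36 + 0.67 + 0.51 + 0.40 + 0.10 + 0.33] = 4 + 4.74 = 8.74.
With uncorrelated errors the cross-covariances are all true-score covariance, so they carry over unchanged; only the diagonal terms shrink to ρᵢσᵢ².
True-score variance = [0.93 + 0.70 + 0.77 + 0.55] + 4.74 = 2.95 + 4.74 = 7.69.
Reliability = 7.69 / 8.74 = 0.880.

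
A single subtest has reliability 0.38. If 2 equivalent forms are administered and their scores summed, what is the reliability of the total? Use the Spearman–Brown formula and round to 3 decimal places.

0.551

ρ_k = kρ / (1 + (k−1)ρ) = 2·0.38 / (1 + 1·0.38) = 0.760 / 1.380 = 0.551.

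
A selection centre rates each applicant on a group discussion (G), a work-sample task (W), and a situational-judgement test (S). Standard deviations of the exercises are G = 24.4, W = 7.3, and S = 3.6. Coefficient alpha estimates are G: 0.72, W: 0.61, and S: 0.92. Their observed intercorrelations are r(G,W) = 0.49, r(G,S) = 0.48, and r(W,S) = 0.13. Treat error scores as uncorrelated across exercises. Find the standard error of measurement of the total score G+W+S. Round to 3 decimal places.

Var(total) = 661.61 + 265.717 = 927.327.
True-score variance = 473.089 + 265.717 = 738.806, so reliability = 0.7967.
Error variance = 927.327 − 738.806 = 188.521; SEM = √188.521 = 13.730.

13.730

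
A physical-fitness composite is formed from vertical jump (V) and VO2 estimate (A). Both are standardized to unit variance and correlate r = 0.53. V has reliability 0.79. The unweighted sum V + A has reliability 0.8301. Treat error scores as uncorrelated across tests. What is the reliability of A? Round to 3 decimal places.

0.690

Var(V+A) = 2 + 2·0.53 = 3.060.
True-score variance = ρ_V + ρ_A + 2·0.53, so 0.8301 = (0.79 + ρ_A + 1.06) / 3.060.
ρ_A = 0.8301·3.060 − 0.79 − 1.06 = 0.690.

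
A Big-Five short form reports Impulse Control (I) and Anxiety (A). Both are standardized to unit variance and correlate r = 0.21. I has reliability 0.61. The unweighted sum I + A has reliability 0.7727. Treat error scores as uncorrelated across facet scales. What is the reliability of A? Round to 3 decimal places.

Var(I+A) = 2 + 2·0.21 = 2.420.
True-score variance = ρ_I + ρ_A + 2·0.21, so 0.7727 = (0.61 + ρ_A + 0.42) / 2.420.
ρ_A = 0.7727·2.420 − 0.61 − 0.42 = 0.840.

0.840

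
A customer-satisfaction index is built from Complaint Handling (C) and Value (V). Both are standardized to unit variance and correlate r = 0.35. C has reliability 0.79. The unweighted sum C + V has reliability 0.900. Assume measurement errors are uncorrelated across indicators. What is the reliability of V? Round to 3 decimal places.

Var(C+V) = 2 + 2·0.35 = 2.700.
True-score variance = ρ_C + ρ_V + 2·0.35, so 0.900 = (0.79 + ρ_V + 0.70) / 2.700.
ρ_V = 0.900·2.700 − 0.79 − 0.70 = 0.940.

0.940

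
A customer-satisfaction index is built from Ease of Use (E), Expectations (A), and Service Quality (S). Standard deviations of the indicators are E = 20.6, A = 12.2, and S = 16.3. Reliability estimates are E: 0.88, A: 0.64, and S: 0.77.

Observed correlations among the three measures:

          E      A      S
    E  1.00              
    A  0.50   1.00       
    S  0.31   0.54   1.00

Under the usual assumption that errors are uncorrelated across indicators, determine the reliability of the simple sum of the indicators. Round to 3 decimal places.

Var(E+A+S) = 20.6² + 12.2² + 16.3² + 2·[20.6·12.2·0.50 + 20.6·16.3·0.31 + 12.2·16.3·0.54] = 838.89 + 674.272 = 1513.16.
With uncorrelated errors the cross-covariances are all true-score covariance, so they carry over unchanged; only the diagonal terms shrink to ρᵢσᵢ².
True-score variance = [20.6²·0.88 + 12.2²·0.64 + 16.3²·0.77] + 674.272 = 673.276 + 674.272 = 1347.55.
Reliability = 1347.55 / 1513.16 = 0.891.

0.891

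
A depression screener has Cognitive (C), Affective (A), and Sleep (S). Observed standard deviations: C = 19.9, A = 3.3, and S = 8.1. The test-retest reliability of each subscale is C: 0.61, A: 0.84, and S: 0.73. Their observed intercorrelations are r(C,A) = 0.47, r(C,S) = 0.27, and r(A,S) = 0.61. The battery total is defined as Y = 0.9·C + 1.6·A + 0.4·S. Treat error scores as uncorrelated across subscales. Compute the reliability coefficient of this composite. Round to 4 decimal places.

0.7353

Var(Y) = 0.9²·19.9² + 1.6²·3.3² + 0.4²·8.1² + 2·[1.44·19.9·3.3·0.47 + 0.36·19.9·8.1·0.27 + 0.64·3.3·8.1·0.61] = 359.144 + 141.097 = 500.241.
Because errors are independent across components, Cov(Tᵢ,Tⱼ) = Cov(Xᵢ,Xⱼ); the off-diagonal part of the true-score variance is the same as above.
True-score variance = [0.9²·19.9²·0.61 + 1.6²·3.3²·0.84 + 0.4²·8.1²·0.73] + 141.097 = 226.75 + 141.097 = 367.847.
Reliability = 367.847 / 500.241 = 0.7353.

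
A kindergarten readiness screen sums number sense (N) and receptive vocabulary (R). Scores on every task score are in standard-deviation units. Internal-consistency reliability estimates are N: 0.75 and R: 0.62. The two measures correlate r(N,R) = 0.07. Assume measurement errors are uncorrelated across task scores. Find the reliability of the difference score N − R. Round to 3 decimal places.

0.661

Var(N−R) = 1 + 1 − 2·0.07 = 2 − 0.14 = 1.86.
Because errors are independent across components, Cov(Tᵢ,Tⱼ) = Cov(Xᵢ,Xⱼ); the off-diagonal part of the true-score variance is the same as above.
True-score variance = [0.75 + 0.62] − 0.14 = 1.37 − 0.14 = 1.23.
Reliability = 1.23 / 1.86 = 0.661.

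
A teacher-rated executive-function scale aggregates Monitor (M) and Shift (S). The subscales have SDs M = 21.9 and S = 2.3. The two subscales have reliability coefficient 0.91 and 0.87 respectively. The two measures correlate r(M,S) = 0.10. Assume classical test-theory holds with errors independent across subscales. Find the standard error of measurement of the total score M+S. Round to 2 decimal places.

Var(total) = 484.9 + 10.074 = 494.974.
True-score variance = 441.047 + 10.074 = 451.121, so reliability = 0.9114.
Error variance = 494.974 − 451.121 = 43.8526; SEM = √43.8526 = 6.62.

6.62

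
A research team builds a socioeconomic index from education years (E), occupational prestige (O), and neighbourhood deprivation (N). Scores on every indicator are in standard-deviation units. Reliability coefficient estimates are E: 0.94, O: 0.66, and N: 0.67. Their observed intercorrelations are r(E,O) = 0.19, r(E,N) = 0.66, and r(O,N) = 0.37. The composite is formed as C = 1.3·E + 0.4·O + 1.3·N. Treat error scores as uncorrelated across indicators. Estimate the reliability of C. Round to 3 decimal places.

0.888

Var(C) = 1.3² + 0.4² + 1.3² + 2·[0.52·0.19 + 1.69·0.66 + 0.52·0.37] = 3.54 + 2.8132 = 6.3532.
With uncorrelated errors the cross-covariances are all true-score covariance, so they carry over unchanged; only the diagonal terms shrink to ρᵢσᵢ².
True-score variance = [1.3²·0.94 + 0.4²·0.66 + 1.3²·0.67] + 2.8132 = 2.8265 + 2.8132 = 5.6397.
Reliability = 5.6397 / 6.3532 = 0.888.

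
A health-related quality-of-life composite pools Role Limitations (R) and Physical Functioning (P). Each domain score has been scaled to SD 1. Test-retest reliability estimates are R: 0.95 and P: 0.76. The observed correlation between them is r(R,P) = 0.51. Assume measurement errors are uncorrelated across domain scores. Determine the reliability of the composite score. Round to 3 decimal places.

Var(R+P) = 2 + 2·[0.51] = 2 + 1.02 = 3.02.
Under uncorrelated errors the observed covariances equal the true-score covariances, so only the own-variance terms attenuate.
True-score variance = [0.95 + 0.76] + 1.02 = 1.71 + 1.02 = 2.73.
Reliability = 2.73 / 3.02 = 0.904.

0.904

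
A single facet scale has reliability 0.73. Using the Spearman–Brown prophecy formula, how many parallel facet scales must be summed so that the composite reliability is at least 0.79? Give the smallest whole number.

k ≥ ρ*(1−ρ₁)/(ρ₁(1−ρ*)) = 0.79·0.27 / (0.73·0.21) = 1.391.
Smallest integer k = 2.

2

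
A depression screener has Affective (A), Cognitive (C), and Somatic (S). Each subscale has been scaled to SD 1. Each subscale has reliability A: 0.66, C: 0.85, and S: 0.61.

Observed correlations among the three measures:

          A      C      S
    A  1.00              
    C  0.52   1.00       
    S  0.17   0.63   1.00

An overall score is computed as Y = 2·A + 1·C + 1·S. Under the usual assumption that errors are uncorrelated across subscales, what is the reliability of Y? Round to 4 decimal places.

0.8104

Var(Y) = 2² + 1 + 1 + 2·[2·0.52 + 2·0.17 + 0.63] = 6 + 4.02 = 10.02.
With uncorrelated errors the cross-covariances are all true-score covariance, so they carry over unchanged; only the diagonal terms shrink to ρᵢσᵢ².
True-score variance = [2²·0.66 + 0.85 + 0.61] + 4.02 = 4.1 + 4.02 = 8.12.
Reliability = 8.12 / 10.02 = 0.8104.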